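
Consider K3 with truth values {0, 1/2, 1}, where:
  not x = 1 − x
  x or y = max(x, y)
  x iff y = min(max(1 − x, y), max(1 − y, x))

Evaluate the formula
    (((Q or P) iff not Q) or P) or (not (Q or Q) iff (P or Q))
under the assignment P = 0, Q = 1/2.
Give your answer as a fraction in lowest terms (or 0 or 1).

Q or P = 1/2 or 0 = 1/2
not Q = not 1/2 = 1/2
(Q or P) iff not Q = 1/2 iff 1/2 = 1/2
((Q or P) iff not Q) or P = 1/2 or 0 = 1/2
Q or Q = 1/2 or 1/2 = 1/2
not (Q or Q) = not 1/2 = 1/2
P or Q = 0 or 1/2 = 1/2
not (Q or Q) iff (P or Q) = 1/2 iff 1/2 = 1/2
(((Q or P) iff not Q) or P) or (not (Q or Q) iff (P or Q)) = 1/2 or 1/2 = 1/2

1/2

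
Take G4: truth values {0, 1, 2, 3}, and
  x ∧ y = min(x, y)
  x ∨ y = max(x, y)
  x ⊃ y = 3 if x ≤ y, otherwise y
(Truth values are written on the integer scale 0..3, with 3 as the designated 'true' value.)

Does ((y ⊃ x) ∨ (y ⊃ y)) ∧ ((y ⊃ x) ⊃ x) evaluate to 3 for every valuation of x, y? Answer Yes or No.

Counterexample: take x = 0, y = 0.
y ⊃ x = 0 ⊃ 0 = 3
y ⊃ y = 0 ⊃ 0 = 3
(y ⊃ x) ∨ (y ⊃ y) = 3 ∨ 3 = 3
y ⊃ x = 0 ⊃ 0 = 3
(y ⊃ x) ⊃ x = 3 ⊃ 0 = 0
((y ⊃ x) ∨ (y ⊃ y)) ∧ ((y ⊃ x) ⊃ x) = 3 ∧ 0 = 0
This gives 0 ≠ 3.

No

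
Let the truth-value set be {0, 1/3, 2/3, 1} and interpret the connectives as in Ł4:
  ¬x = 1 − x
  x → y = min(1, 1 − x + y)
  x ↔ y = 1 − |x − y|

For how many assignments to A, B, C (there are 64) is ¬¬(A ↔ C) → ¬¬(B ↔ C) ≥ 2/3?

56

value 1: 42 assignments (counts)
value 2/3: 14 assignments (counts)
value 1/3: 6 assignments
value 0: 2 assignments
So 56 of the 64 assignments meet the threshold.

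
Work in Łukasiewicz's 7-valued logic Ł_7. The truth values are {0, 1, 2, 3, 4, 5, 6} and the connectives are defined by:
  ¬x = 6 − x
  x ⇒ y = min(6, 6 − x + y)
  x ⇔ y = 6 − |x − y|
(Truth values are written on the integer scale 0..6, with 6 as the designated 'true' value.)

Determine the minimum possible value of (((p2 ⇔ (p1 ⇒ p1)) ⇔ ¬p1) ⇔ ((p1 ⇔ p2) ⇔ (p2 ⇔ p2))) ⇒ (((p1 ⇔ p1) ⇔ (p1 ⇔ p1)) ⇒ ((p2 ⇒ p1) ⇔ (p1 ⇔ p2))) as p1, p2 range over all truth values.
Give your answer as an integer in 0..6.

Take p1 = 3, p2 = 0:
p1 ⇒ p1 = 3 ⇒ 3 = 6
p2 ⇔ (p1 ⇒ p1) = 0 ⇔ 6 = 0
¬p1 = ¬3 = 3
(p2 ⇔ (p1 ⇒ p1)) ⇔ ¬p1 = 0 ⇔ 3 = 3
p1 ⇔ p2 = 3 ⇔ 0 = 3
p2 ⇔ p2 = 0 ⇔ 0 = 6
(p1 ⇔ p2) ⇔ (p2 ⇔ p2) = 3 ⇔ 6 = 3
((p2 ⇔ (p1 ⇒ p1)) ⇔ ¬p1) ⇔ ((p1 ⇔ p2) ⇔ (p2 ⇔ p2)) = 3 ⇔ 3 = 6
p1 ⇔ p1 = 3 ⇔ 3 = 6
p1 ⇔ p1 = 3 ⇔ 3 = 6
(p1 ⇔ p1) ⇔ (p1 ⇔ p1) = 6 ⇔ 6 = 6
p2 ⇒ p1 = 0 ⇒ 3 = 6
p1 ⇔ p2 = 3 ⇔ 0 = 3
(p2 ⇒ p1) ⇔ (p1 ⇔ p2) = 6 ⇔ 3 = 3
((p1 ⇔ p1) ⇔ (p1 ⇔ p1)) ⇒ ((p2 ⇒ p1) ⇔ (p1 ⇔ p2)) = 6 ⇒ 3 = 3
(((p2 ⇔ (p1 ⇒ p1)) ⇔ ¬p1) ⇔ ((p1 ⇔ p2) ⇔ (p2 ⇔ p2))) ⇒ (((p1 ⇔ p1) ⇔ (p1 ⇔ p1)) ⇒ ((p2 ⇒ p1) ⇔ (p1 ⇔ p2))) = 6 ⇒ 3 = 3
No assignment yields a value below 3, so this is the minimum.

3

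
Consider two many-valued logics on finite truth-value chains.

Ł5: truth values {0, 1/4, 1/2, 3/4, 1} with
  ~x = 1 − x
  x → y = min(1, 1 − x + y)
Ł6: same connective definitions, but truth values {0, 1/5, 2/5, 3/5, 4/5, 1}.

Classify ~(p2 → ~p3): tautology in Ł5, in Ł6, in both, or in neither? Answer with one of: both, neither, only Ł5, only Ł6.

In Ł5: at p2 = 0, p3 = 0 the value is 0 — not a tautology.
In Ł6: at p2 = 0, p3 = 0 the value is 0 — not a tautology.

neither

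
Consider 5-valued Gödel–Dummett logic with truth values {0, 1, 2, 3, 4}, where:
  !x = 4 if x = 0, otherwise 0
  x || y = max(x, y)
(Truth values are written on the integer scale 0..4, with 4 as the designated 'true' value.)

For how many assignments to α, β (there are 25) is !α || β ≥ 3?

value 4: 9 assignments (counts)
value 3: 4 assignments (counts)
value 2: 4 assignments
value 1: 4 assignments
value 0: 4 assignments
So 13 of the 25 assignments meet the threshold.

13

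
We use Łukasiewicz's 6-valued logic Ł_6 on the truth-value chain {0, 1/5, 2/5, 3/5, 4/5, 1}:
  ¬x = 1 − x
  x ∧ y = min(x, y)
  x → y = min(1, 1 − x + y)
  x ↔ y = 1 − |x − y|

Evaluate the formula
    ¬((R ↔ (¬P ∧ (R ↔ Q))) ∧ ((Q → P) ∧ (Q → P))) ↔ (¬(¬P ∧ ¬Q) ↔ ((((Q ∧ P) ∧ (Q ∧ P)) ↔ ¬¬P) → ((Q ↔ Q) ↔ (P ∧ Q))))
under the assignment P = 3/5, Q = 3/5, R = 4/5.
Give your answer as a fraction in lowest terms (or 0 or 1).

2/5

¬P = ¬3/5 = 2/5
R ↔ Q = 4/5 ↔ 3/5 = 4/5
¬P ∧ (R ↔ Q) = 2/5 ∧ 4/5 = 2/5
R ↔ (¬P ∧ (R ↔ Q)) = 4/5 ↔ 2/5 = 3/5
Q → P = 3/5 → 3/5 = 1
Q → P = 3/5 → 3/5 = 1
(Q → P) ∧ (Q → P) = 1 ∧ 1 = 1
(R ↔ (¬P ∧ (R ↔ Q))) ∧ ((Q → P) ∧ (Q → P)) = 3/5 ∧ 1 = 3/5
¬((R ↔ (¬P ∧ (R ↔ Q))) ∧ ((Q → P) ∧ (Q → P))) = ¬3/5 = 2/5
¬P = ¬3/5 = 2/5
¬Q = ¬3/5 = 2/5
¬P ∧ ¬Q = 2/5 ∧ 2/5 = 2/5
¬(¬P ∧ ¬Q) = ¬2/5 = 3/5
Q ∧ P = 3/5 ∧ 3/5 = 3/5
Q ∧ P = 3/5 ∧ 3/5 = 3/5
(Q ∧ P) ∧ (Q ∧ P) = 3/5 ∧ 3/5 = 3/5
¬P = ¬3/5 = 2/5
¬¬P = ¬2/5 = 3/5
((Q ∧ P) ∧ (Q ∧ P)) ↔ ¬¬P = 3/5 ↔ 3/5 = 1
Q ↔ Q = 3/5 ↔ 3/5 = 1
P ∧ Q = 3/5 ∧ 3/5 = 3/5
(Q ↔ Q) ↔ (P ∧ Q) = 1 ↔ 3/5 = 3/5
(((Q ∧ P) ∧ (Q ∧ P)) ↔ ¬¬P) → ((Q ↔ Q) ↔ (P ∧ Q)) = 1 → 3/5 = 3/5
¬(¬P ∧ ¬Q) ↔ ((((Q ∧ P) ∧ (Q ∧ P)) ↔ ¬¬P) → ((Q ↔ Q) ↔ (P ∧ Q))) = 3/5 ↔ 3/5 = 1
¬((R ↔ (¬P ∧ (R ↔ Q))) ∧ ((Q → P) ∧ (Q → P))) ↔ (¬(¬P ∧ ¬Q) ↔ ((((Q ∧ P) ∧ (Q ∧ P)) ↔ ¬¬P) → ((Q ↔ Q) ↔ (P ∧ Q)))) = 2/5 ↔ 1 = 2/5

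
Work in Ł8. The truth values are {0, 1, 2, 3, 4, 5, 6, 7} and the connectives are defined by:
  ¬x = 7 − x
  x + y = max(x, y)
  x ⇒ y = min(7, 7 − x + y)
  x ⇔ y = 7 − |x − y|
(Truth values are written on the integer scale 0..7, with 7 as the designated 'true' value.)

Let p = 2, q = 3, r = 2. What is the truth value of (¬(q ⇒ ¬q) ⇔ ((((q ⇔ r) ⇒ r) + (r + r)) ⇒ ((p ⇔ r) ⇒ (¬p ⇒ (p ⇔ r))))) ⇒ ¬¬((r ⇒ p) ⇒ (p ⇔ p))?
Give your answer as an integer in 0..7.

7

¬q = ¬3 = 4
q ⇒ ¬q = 3 ⇒ 4 = 7
¬(q ⇒ ¬q) = ¬7 = 0
q ⇔ r = 3 ⇔ 2 = 6
(q ⇔ r) ⇒ r = 6 ⇒ 2 = 3
r + r = 2 + 2 = 2
((q ⇔ r) ⇒ r) + (r + r) = 3 + 2 = 3
p ⇔ r = 2 ⇔ 2 = 7
¬p = ¬2 = 5
p ⇔ r = 2 ⇔ 2 = 7
¬p ⇒ (p ⇔ r) = 5 ⇒ 7 = 7
(p ⇔ r) ⇒ (¬p ⇒ (p ⇔ r)) = 7 ⇒ 7 = 7
(((q ⇔ r) ⇒ r) + (r + r)) ⇒ ((p ⇔ r) ⇒ (¬p ⇒ (p ⇔ r))) = 3 ⇒ 7 = 7
¬(q ⇒ ¬q) ⇔ ((((q ⇔ r) ⇒ r) + (r + r)) ⇒ ((p ⇔ r) ⇒ (¬p ⇒ (p ⇔ r)))) = 0 ⇔ 7 = 0
r ⇒ p = 2 ⇒ 2 = 7
p ⇔ p = 2 ⇔ 2 = 7
(r ⇒ p) ⇒ (p ⇔ p) = 7 ⇒ 7 = 7
¬((r ⇒ p) ⇒ (p ⇔ p)) = ¬7 = 0
¬¬((r ⇒ p) ⇒ (p ⇔ p)) = ¬0 = 7
(¬(q ⇒ ¬q) ⇔ ((((q ⇔ r) ⇒ r) + (r + r)) ⇒ ((p ⇔ r) ⇒ (¬p ⇒ (p ⇔ r))))) ⇒ ¬¬((r ⇒ p) ⇒ (p ⇔ p)) = 0 ⇒ 7 = 7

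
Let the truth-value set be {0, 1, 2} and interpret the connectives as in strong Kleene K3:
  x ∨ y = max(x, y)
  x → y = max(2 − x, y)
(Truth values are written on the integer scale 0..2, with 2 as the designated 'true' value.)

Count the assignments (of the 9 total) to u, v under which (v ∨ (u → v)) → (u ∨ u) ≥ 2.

u = 0, v = 0 ↦ 0  <
u = 0, v = 1 ↦ 0  <
u = 0, v = 2 ↦ 0  <
u = 1, v = 0 ↦ 1  <
u = 1, v = 1 ↦ 1  <
u = 1, v = 2 ↦ 1  <
u = 2, v = 0 ↦ 2  ≥
u = 2, v = 1 ↦ 2  ≥
u = 2, v = 2 ↦ 2  ≥
So 3 of the 9 assignments meet the threshold.

3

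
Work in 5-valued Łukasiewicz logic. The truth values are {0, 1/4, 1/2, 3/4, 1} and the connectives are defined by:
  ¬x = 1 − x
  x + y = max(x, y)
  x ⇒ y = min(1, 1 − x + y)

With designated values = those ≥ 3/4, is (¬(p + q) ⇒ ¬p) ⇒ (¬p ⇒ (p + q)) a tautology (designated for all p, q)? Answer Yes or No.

Counterexample: take p = 0, q = 0.
p + q = 0 + 0 = 0
¬(p + q) = ¬0 = 1
¬p = ¬0 = 1
¬(p + q) ⇒ ¬p = 1 ⇒ 1 = 1
¬p = ¬0 = 1
p + q = 0 + 0 = 0
¬p ⇒ (p + q) = 1 ⇒ 0 = 0
(¬(p + q) ⇒ ¬p) ⇒ (¬p ⇒ (p + q)) = 1 ⇒ 0 = 0
This gives 0, which is below 3/4.

No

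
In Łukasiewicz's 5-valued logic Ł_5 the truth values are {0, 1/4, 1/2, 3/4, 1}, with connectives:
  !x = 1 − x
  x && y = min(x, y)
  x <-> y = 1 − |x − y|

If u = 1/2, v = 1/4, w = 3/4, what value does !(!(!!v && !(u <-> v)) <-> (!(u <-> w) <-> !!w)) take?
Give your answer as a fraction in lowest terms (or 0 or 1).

!v = !1/4 = 3/4
!!v = !3/4 = 1/4
u <-> v = 1/2 <-> 1/4 = 3/4
!(u <-> v) = !3/4 = 1/4
!!v && !(u <-> v) = 1/4 && 1/4 = 1/4
!(!!v && !(u <-> v)) = !1/4 = 3/4
u <-> w = 1/2 <-> 3/4 = 3/4
!(u <-> w) = !3/4 = 1/4
!w = !3/4 = 1/4
!!w = !1/4 = 3/4
!(u <-> w) <-> !!w = 1/4 <-> 3/4 = 1/2
!(!!v && !(u <-> v)) <-> (!(u <-> w) <-> !!w) = 3/4 <-> 1/2 = 3/4
!(!(!!v && !(u <-> v)) <-> (!(u <-> w) <-> !!w)) = !3/4 = 1/4

1/4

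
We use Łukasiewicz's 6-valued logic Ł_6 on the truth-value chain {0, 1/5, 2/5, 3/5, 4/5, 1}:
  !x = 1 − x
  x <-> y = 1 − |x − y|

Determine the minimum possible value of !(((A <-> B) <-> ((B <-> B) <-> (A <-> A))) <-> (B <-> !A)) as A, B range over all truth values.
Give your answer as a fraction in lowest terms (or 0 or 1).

1/5

Take A = 0, B = 2/5:
A <-> B = 0 <-> 2/5 = 3/5
B <-> B = 2/5 <-> 2/5 = 1
A <-> A = 0 <-> 0 = 1
(B <-> B) <-> (A <-> A) = 1 <-> 1 = 1
(A <-> B) <-> ((B <-> B) <-> (A <-> A)) = 3/5 <-> 1 = 3/5
!A = !0 = 1
B <-> !A = 2/5 <-> 1 = 2/5
((A <-> B) <-> ((B <-> B) <-> (A <-> A))) <-> (B <-> !A) = 3/5 <-> 2/5 = 4/5
!(((A <-> B) <-> ((B <-> B) <-> (A <-> A))) <-> (B <-> !A)) = !4/5 = 1/5
No assignment yields a value below 1/5, so this is the minimum.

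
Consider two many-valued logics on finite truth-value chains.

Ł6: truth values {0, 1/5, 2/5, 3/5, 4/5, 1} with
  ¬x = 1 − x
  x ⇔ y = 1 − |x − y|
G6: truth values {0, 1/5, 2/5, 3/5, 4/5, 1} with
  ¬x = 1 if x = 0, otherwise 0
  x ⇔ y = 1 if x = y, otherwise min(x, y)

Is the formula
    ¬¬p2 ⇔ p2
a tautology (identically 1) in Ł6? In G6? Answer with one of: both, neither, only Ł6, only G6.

only Ł6

In Ł6: every assignment gives 1 — tautology.
In G6: at p2 = 1/5 the value is 1/5 — not a tautology.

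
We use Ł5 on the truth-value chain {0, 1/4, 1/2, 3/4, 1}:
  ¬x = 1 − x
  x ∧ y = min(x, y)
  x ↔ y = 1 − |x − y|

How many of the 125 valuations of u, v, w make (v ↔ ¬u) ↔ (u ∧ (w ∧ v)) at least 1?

15

value 1: 15 assignments (counts)
value 3/4: 30 assignments
value 1/2: 40 assignments
value 1/4: 26 assignments
value 0: 14 assignments
So 15 of the 125 assignments meet the threshold.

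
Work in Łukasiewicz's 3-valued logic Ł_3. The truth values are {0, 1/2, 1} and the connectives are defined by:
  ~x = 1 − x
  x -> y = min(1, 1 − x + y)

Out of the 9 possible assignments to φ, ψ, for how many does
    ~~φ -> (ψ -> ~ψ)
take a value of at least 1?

φ = 0, ψ = 0 ↦ 1  ≥
φ = 0, ψ = 1/2 ↦ 1  ≥
φ = 0, ψ = 1 ↦ 1  ≥
φ = 1/2, ψ = 0 ↦ 1  ≥
φ = 1/2, ψ = 1/2 ↦ 1  ≥
φ = 1/2, ψ = 1 ↦ 1/2  <
φ = 1, ψ = 0 ↦ 1  ≥
φ = 1, ψ = 1/2 ↦ 1  ≥
φ = 1, ψ = 1 ↦ 0  <
So 7 of the 9 assignments meet the threshold.

7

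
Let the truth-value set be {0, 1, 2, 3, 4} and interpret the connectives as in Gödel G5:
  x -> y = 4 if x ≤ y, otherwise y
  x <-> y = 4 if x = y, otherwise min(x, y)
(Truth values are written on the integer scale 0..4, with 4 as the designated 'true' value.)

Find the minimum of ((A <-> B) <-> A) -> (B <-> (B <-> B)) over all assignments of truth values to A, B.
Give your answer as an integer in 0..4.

1

Take A = 0, B = 1:
A <-> B = 0 <-> 1 = 0
(A <-> B) <-> A = 0 <-> 0 = 4
B <-> B = 1 <-> 1 = 4
B <-> (B <-> B) = 1 <-> 4 = 1
((A <-> B) <-> A) -> (B <-> (B <-> B)) = 4 -> 1 = 1
No assignment yields a value below 1, so this is the minimum.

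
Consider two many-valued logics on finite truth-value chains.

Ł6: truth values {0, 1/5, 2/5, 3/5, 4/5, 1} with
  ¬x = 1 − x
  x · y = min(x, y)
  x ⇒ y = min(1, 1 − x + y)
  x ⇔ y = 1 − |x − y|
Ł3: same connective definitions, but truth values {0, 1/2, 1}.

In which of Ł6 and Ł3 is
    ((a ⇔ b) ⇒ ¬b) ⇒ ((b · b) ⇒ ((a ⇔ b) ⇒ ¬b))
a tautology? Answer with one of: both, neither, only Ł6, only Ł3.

In Ł6: every assignment gives 1 — tautology.
In Ł3: every assignment gives 1 — tautology.

both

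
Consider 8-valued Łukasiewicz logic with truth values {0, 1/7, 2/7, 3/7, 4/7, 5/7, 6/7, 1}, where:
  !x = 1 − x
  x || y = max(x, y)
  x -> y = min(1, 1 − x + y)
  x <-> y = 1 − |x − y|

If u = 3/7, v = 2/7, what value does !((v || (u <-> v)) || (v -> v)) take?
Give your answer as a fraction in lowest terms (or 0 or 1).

0

u <-> v = 3/7 <-> 2/7 = 6/7
v || (u <-> v) = 2/7 || 6/7 = 6/7
v -> v = 2/7 -> 2/7 = 1
(v || (u <-> v)) || (v -> v) = 6/7 || 1 = 1
!((v || (u <-> v)) || (v -> v)) = !1 = 0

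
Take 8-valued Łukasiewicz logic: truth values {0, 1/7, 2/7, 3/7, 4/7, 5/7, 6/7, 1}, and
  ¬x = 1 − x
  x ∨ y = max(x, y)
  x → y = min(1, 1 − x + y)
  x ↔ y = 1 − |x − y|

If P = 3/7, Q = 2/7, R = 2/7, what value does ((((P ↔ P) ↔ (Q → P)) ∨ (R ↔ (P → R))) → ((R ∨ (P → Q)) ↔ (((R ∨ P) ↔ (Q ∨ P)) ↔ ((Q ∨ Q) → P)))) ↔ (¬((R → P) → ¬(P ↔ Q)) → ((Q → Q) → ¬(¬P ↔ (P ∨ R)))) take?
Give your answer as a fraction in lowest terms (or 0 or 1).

P ↔ P = 3/7 ↔ 3/7 = 1
Q → P = 2/7 → 3/7 = 1
(P ↔ P) ↔ (Q → P) = 1 ↔ 1 = 1
P → R = 3/7 → 2/7 = 6/7
R ↔ (P → R) = 2/7 ↔ 6/7 = 3/7
((P ↔ P) ↔ (Q → P)) ∨ (R ↔ (P → R)) = 1 ∨ 3/7 = 1
P → Q = 3/7 → 2/7 = 6/7
R ∨ (P → Q) = 2/7 ∨ 6/7 = 6/7
R ∨ P = 2/7 ∨ 3/7 = 3/7
Q ∨ P = 2/7 ∨ 3/7 = 3/7
(R ∨ P) ↔ (Q ∨ P) = 3/7 ↔ 3/7 = 1
Q ∨ Q = 2/7 ∨ 2/7 = 2/7
(Q ∨ Q) → P = 2/7 → 3/7 = 1
((R ∨ P) ↔ (Q ∨ P)) ↔ ((Q ∨ Q) → P) = 1 ↔ 1 = 1
(R ∨ (P → Q)) ↔ (((R ∨ P) ↔ (Q ∨ P)) ↔ ((Q ∨ Q) → P)) = 6/7 ↔ 1 = 6/7
(((P ↔ P) ↔ (Q → P)) ∨ (R ↔ (P → R))) → ((R ∨ (P → Q)) ↔ (((R ∨ P) ↔ (Q ∨ P)) ↔ ((Q ∨ Q) → P))) = 1 → 6/7 = 6/7
R → P = 2/7 → 3/7 = 1
P ↔ Q = 3/7 ↔ 2/7 = 6/7
¬(P ↔ Q) = ¬6/7 = 1/7
(R → P) → ¬(P ↔ Q) = 1 → 1/7 = 1/7
¬((R → P) → ¬(P ↔ Q)) = ¬1/7 = 6/7
Q → Q = 2/7 → 2/7 = 1
¬P = ¬3/7 = 4/7
P ∨ R = 3/7 ∨ 2/7 = 3/7
¬P ↔ (P ∨ R) = 4/7 ↔ 3/7 = 6/7
¬(¬P ↔ (P ∨ R)) = ¬6/7 = 1/7
(Q → Q) → ¬(¬P ↔ (P ∨ R)) = 1 → 1/7 = 1/7
¬((R → P) → ¬(P ↔ Q)) → ((Q → Q) → ¬(¬P ↔ (P ∨ R))) = 6/7 → 1/7 = 2/7
((((P ↔ P) ↔ (Q → P)) ∨ (R ↔ (P → R))) → ((R ∨ (P → Q)) ↔ (((R ∨ P) ↔ (Q ∨ P)) ↔ ((Q ∨ Q) → P)))) ↔ (¬((R → P) → ¬(P ↔ Q)) → ((Q → Q) → ¬(¬P ↔ (P ∨ R)))) = 6/7 ↔ 2/7 = 3/7

3/7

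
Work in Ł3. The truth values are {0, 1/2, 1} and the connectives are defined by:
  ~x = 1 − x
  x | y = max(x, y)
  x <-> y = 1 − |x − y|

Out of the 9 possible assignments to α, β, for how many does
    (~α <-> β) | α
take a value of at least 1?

α = 0, β = 0 ↦ 0  <
α = 0, β = 1/2 ↦ 1/2  <
α = 0, β = 1 ↦ 1  ≥
α = 1/2, β = 0 ↦ 1/2  <
α = 1/2, β = 1/2 ↦ 1  ≥
α = 1/2, β = 1 ↦ 1/2  <
α = 1, β = 0 ↦ 1  ≥
α = 1, β = 1/2 ↦ 1  ≥
α = 1, β = 1 ↦ 1  ≥
So 5 of the 9 assignments meet the threshold.

5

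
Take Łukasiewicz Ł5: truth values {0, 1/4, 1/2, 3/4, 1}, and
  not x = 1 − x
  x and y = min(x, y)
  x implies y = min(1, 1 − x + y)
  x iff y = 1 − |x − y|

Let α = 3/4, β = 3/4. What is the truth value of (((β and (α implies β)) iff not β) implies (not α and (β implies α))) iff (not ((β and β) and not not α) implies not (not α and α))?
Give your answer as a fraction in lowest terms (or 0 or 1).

α implies β = 3/4 implies 3/4 = 1
β and (α implies β) = 3/4 and 1 = 3/4
not β = not 3/4 = 1/4
(β and (α implies β)) iff not β = 3/4 iff 1/4 = 1/2
not α = not 3/4 = 1/4
β implies α = 3/4 implies 3/4 = 1
not α and (β implies α) = 1/4 and 1 = 1/4
((β and (α implies β)) iff not β) implies (not α and (β implies α)) = 1/2 implies 1/4 = 3/4
β and β = 3/4 and 3/4 = 3/4
not α = not 3/4 = 1/4
not not α = not 1/4 = 3/4
(β and β) and not not α = 3/4 and 3/4 = 3/4
not ((β and β) and not not α) = not 3/4 = 1/4
not α = not 3/4 = 1/4
not α and α = 1/4 and 3/4 = 1/4
not (not α and α) = not 1/4 = 3/4
not ((β and β) and not not α) implies not (not α and α) = 1/4 implies 3/4 = 1
(((β and (α implies β)) iff not β) implies (not α and (β implies α))) iff (not ((β and β) and not not α) implies not (not α and α)) = 3/4 iff 1 = 3/4

3/4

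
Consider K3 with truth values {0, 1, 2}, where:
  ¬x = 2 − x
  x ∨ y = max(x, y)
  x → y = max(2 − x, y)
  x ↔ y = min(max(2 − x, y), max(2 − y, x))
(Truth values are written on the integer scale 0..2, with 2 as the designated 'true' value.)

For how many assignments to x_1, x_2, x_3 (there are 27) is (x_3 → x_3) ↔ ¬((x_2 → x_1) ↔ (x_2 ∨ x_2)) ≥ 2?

8

value 2: 8 assignments (counts)
value 1: 17 assignments
value 0: 2 assignments
So 8 of the 27 assignments meet the threshold.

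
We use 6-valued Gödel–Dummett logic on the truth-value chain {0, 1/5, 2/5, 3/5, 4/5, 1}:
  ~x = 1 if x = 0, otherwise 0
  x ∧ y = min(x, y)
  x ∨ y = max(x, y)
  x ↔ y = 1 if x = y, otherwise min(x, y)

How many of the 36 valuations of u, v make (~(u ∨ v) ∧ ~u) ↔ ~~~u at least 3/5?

value 1: 31 assignments (counts)
value 0: 5 assignments
So 31 of the 36 assignments meet the threshold.

31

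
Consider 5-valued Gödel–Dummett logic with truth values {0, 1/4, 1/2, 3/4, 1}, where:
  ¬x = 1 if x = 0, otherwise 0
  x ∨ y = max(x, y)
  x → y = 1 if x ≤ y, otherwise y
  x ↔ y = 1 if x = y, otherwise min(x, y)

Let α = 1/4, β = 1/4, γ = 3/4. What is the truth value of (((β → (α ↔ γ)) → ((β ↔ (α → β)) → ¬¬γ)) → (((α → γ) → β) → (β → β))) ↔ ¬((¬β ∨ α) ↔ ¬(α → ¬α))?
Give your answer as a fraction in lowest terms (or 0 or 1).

0

α ↔ γ = 1/4 ↔ 3/4 = 1/4
β → (α ↔ γ) = 1/4 → 1/4 = 1
α → β = 1/4 → 1/4 = 1
β ↔ (α → β) = 1/4 ↔ 1 = 1/4
¬γ = ¬3/4 = 0
¬¬γ = ¬0 = 1
(β ↔ (α → β)) → ¬¬γ = 1/4 → 1 = 1
(β → (α ↔ γ)) → ((β ↔ (α → β)) → ¬¬γ) = 1 → 1 = 1
α → γ = 1/4 → 3/4 = 1
(α → γ) → β = 1 → 1/4 = 1/4
β → β = 1/4 → 1/4 = 1
((α → γ) → β) → (β → β) = 1/4 → 1 = 1
((β → (α ↔ γ)) → ((β ↔ (α → β)) → ¬¬γ)) → (((α → γ) → β) → (β → β)) = 1 → 1 = 1
¬β = ¬1/4 = 0
¬β ∨ α = 0 ∨ 1/4 = 1/4
¬α = ¬1/4 = 0
α → ¬α = 1/4 → 0 = 0
¬(α → ¬α) = ¬0 = 1
(¬β ∨ α) ↔ ¬(α → ¬α) = 1/4 ↔ 1 = 1/4
¬((¬β ∨ α) ↔ ¬(α → ¬α)) = ¬1/4 = 0
(((β → (α ↔ γ)) → ((β ↔ (α → β)) → ¬¬γ)) → (((α → γ) → β) → (β → β))) ↔ ¬((¬β ∨ α) ↔ ¬(α → ¬α)) = 1 ↔ 0 = 0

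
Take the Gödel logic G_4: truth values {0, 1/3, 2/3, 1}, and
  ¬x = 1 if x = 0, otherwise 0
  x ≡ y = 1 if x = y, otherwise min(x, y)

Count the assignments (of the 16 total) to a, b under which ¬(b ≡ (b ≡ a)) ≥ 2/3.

4

a = 0, b = 0 ↦ 1  ≥
a = 0, b = 1/3 ↦ 1  ≥
a = 0, b = 2/3 ↦ 1  ≥
a = 0, b = 1 ↦ 1  ≥
a = 1/3, b = 0 ↦ 0  <
a = 1/3, b = 1/3 ↦ 0  <
a = 1/3, b = 2/3 ↦ 0  <
a = 1/3, b = 1 ↦ 0  <
a = 2/3, b = 0 ↦ 0  <
a = 2/3, b = 1/3 ↦ 0  <
a = 2/3, b = 2/3 ↦ 0  <
a = 2/3, b = 1 ↦ 0  <
a = 1, b = 0 ↦ 0  <
a = 1, b = 1/3 ↦ 0  <
a = 1, b = 2/3 ↦ 0  <
a = 1, b = 1 ↦ 0  <
So 4 of the 16 assignments meet the threshold.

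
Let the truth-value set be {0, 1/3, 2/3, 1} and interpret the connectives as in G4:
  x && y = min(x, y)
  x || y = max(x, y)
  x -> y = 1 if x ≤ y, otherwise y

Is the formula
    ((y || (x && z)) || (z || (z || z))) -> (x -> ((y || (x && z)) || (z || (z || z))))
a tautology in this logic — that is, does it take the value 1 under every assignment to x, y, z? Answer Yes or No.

At x = 1/3, y = 0, z = 0, for instance:
x && z = 1/3 && 0 = 0
y || (x && z) = 0 || 0 = 0
z || z = 0 || 0 = 0
z || (z || z) = 0 || 0 = 0
(y || (x && z)) || (z || (z || z)) = 0 || 0 = 0
x -> ((y || (x && z)) || (z || (z || z))) = 1/3 -> 0 = 0
((y || (x && z)) || (z || (z || z))) -> (x -> ((y || (x && z)) || (z || (z || z)))) = 0 -> 0 = 1
and checking the remaining 63 assignments likewise gives ≥ 1 in every case.

Yes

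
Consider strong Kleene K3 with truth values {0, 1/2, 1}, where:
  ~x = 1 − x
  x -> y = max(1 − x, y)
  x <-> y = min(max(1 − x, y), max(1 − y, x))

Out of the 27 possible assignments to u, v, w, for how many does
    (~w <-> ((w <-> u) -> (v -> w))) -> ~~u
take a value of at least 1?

16

value 1: 16 assignments (counts)
value 1/2: 10 assignments
value 0: 1 assignment
So 16 of the 27 assignments meet the threshold.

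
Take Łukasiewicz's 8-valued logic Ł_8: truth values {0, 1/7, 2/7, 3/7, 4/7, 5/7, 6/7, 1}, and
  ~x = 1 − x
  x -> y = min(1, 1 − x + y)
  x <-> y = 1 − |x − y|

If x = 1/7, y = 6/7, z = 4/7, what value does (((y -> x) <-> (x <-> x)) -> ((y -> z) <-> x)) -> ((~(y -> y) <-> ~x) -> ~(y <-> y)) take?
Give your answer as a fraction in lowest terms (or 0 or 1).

6/7

y -> x = 6/7 -> 1/7 = 2/7
x <-> x = 1/7 <-> 1/7 = 1
(y -> x) <-> (x <-> x) = 2/7 <-> 1 = 2/7
y -> z = 6/7 -> 4/7 = 5/7
(y -> z) <-> x = 5/7 <-> 1/7 = 3/7
((y -> x) <-> (x <-> x)) -> ((y -> z) <-> x) = 2/7 -> 3/7 = 1
y -> y = 6/7 -> 6/7 = 1
~(y -> y) = ~1 = 0
~x = ~1/7 = 6/7
~(y -> y) <-> ~x = 0 <-> 6/7 = 1/7
y <-> y = 6/7 <-> 6/7 = 1
~(y <-> y) = ~1 = 0
(~(y -> y) <-> ~x) -> ~(y <-> y) = 1/7 -> 0 = 6/7
(((y -> x) <-> (x <-> x)) -> ((y -> z) <-> x)) -> ((~(y -> y) <-> ~x) -> ~(y <-> y)) = 1 -> 6/7 = 6/7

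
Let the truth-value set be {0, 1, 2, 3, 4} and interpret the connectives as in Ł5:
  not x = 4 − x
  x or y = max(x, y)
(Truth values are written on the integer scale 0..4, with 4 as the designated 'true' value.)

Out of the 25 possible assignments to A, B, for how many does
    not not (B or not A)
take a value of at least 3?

16

value 4: 9 assignments (counts)
value 3: 7 assignments (counts)
value 2: 5 assignments
value 1: 3 assignments
value 0: 1 assignment
So 16 of the 25 assignments meet the threshold.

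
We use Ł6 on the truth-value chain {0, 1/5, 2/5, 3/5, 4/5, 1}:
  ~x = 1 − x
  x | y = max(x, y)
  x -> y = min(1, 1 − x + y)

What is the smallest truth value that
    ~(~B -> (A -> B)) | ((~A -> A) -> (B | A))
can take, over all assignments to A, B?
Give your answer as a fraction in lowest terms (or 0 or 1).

3/5

Take A = 2/5, B = 0:
~B = ~0 = 1
A -> B = 2/5 -> 0 = 3/5
~B -> (A -> B) = 1 -> 3/5 = 3/5
~(~B -> (A -> B)) = ~3/5 = 2/5
~A = ~2/5 = 3/5
~A -> A = 3/5 -> 2/5 = 4/5
B | A = 0 | 2/5 = 2/5
(~A -> A) -> (B | A) = 4/5 -> 2/5 = 3/5
~(~B -> (A -> B)) | ((~A -> A) -> (B | A)) = 2/5 | 3/5 = 3/5
No assignment yields a value below 3/5, so this is the minimum.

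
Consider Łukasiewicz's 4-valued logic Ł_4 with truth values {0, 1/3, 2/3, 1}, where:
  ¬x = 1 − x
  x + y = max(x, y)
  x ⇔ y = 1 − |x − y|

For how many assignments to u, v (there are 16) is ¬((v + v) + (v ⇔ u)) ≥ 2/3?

u = 0, v = 0 ↦ 0  <
u = 0, v = 1/3 ↦ 1/3  <
u = 0, v = 2/3 ↦ 1/3  <
u = 0, v = 1 ↦ 0  <
u = 1/3, v = 0 ↦ 1/3  <
u = 1/3, v = 1/3 ↦ 0  <
u = 1/3, v = 2/3 ↦ 1/3  <
u = 1/3, v = 1 ↦ 0  <
u = 2/3, v = 0 ↦ 2/3  ≥
u = 2/3, v = 1/3 ↦ 1/3  <
u = 2/3, v = 2/3 ↦ 0  <
u = 2/3, v = 1 ↦ 0  <
u = 1, v = 0 ↦ 1  ≥
u = 1, v = 1/3 ↦ 2/3  ≥
u = 1, v = 2/3 ↦ 1/3  <
u = 1, v = 1 ↦ 0  <
So 3 of the 16 assignments meet the threshold.

3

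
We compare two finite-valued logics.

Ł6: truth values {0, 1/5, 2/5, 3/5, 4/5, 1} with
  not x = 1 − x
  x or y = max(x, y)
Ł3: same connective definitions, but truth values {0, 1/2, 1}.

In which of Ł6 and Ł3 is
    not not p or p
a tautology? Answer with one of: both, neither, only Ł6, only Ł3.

In Ł6: at p = 0 the value is 0 — not a tautology.
In Ł3: at p = 0 the value is 0 — not a tautology.

neither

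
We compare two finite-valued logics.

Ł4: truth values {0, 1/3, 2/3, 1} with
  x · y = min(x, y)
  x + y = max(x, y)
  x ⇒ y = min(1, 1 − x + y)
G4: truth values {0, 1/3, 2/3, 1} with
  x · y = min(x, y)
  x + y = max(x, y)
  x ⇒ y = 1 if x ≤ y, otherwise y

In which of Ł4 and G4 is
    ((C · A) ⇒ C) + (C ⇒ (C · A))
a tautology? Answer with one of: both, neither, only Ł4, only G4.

both

In Ł4: every assignment gives 1 — tautology.
In G4: every assignment gives 1 — tautology.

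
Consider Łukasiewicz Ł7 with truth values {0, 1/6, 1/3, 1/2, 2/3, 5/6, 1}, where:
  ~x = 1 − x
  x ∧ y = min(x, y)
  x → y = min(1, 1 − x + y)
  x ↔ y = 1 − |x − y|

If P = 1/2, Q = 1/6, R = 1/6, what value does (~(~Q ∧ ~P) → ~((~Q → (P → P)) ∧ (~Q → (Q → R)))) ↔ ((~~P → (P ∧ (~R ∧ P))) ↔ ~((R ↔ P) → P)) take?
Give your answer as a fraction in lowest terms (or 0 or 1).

2/3

~Q = ~1/6 = 5/6
~P = ~1/2 = 1/2
~Q ∧ ~P = 5/6 ∧ 1/2 = 1/2
~(~Q ∧ ~P) = ~1/2 = 1/2
~Q = ~1/6 = 5/6
P → P = 1/2 → 1/2 = 1
~Q → (P → P) = 5/6 → 1 = 1
~Q = ~1/6 = 5/6
Q → R = 1/6 → 1/6 = 1
~Q → (Q → R) = 5/6 → 1 = 1
(~Q → (P → P)) ∧ (~Q → (Q → R)) = 1 ∧ 1 = 1
~((~Q → (P → P)) ∧ (~Q → (Q → R))) = ~1 = 0
~(~Q ∧ ~P) → ~((~Q → (P → P)) ∧ (~Q → (Q → R))) = 1/2 → 0 = 1/2
~P = ~1/2 = 1/2
~~P = ~1/2 = 1/2
~R = ~1/6 = 5/6
~R ∧ P = 5/6 ∧ 1/2 = 1/2
P ∧ (~R ∧ P) = 1/2 ∧ 1/2 = 1/2
~~P → (P ∧ (~R ∧ P)) = 1/2 → 1/2 = 1
R ↔ P = 1/6 ↔ 1/2 = 2/3
(R ↔ P) → P = 2/3 → 1/2 = 5/6
~((R ↔ P) → P) = ~5/6 = 1/6
(~~P → (P ∧ (~R ∧ P))) ↔ ~((R ↔ P) → P) = 1 ↔ 1/6 = 1/6
(~(~Q ∧ ~P) → ~((~Q → (P → P)) ∧ (~Q → (Q → R)))) ↔ ((~~P → (P ∧ (~R ∧ P))) ↔ ~((R ↔ P) → P)) = 1/2 ↔ 1/6 = 2/3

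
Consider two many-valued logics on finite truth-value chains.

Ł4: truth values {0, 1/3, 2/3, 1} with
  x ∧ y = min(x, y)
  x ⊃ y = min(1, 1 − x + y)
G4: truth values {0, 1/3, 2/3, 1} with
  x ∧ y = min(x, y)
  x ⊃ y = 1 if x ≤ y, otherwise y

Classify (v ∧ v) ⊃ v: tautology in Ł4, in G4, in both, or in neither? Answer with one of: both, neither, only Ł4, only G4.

both

In Ł4: every assignment gives 1 — tautology.
In G4: every assignment gives 1 — tautology.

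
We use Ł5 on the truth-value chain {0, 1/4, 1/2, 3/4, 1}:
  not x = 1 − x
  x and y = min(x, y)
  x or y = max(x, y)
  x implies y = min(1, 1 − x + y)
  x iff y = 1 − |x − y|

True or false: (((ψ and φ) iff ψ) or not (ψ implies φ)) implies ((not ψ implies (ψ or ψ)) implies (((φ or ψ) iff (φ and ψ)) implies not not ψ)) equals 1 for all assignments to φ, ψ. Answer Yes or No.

Counterexample: take φ = 1/4, ψ = 1/4.
ψ and φ = 1/4 and 1/4 = 1/4
(ψ and φ) iff ψ = 1/4 iff 1/4 = 1
ψ implies φ = 1/4 implies 1/4 = 1
not (ψ implies φ) = not 1 = 0
((ψ and φ) iff ψ) or not (ψ implies φ) = 1 or 0 = 1
not ψ = not 1/4 = 3/4
ψ or ψ = 1/4 or 1/4 = 1/4
not ψ implies (ψ or ψ) = 3/4 implies 1/4 = 1/2
φ or ψ = 1/4 or 1/4 = 1/4
φ and ψ = 1/4 and 1/4 = 1/4
(φ or ψ) iff (φ and ψ) = 1/4 iff 1/4 = 1
not ψ = not 1/4 = 3/4
not not ψ = not 3/4 = 1/4
((φ or ψ) iff (φ and ψ)) implies not not ψ = 1 implies 1/4 = 1/4
(not ψ implies (ψ or ψ)) implies (((φ or ψ) iff (φ and ψ)) implies not not ψ) = 1/2 implies 1/4 = 3/4
(((ψ and φ) iff ψ) or not (ψ implies φ)) implies ((not ψ implies (ψ or ψ)) implies (((φ or ψ) iff (φ and ψ)) implies not not ψ)) = 1 implies 3/4 = 3/4
This gives 3/4 ≠ 1.

No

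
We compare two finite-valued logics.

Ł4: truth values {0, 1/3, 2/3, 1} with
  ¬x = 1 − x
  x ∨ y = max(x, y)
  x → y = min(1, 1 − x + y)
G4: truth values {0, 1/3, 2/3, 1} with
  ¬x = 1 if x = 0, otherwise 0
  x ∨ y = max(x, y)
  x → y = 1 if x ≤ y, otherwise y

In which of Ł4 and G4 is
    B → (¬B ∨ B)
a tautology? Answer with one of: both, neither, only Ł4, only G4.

In Ł4: every assignment gives 1 — tautology.
In G4: every assignment gives 1 — tautology.

both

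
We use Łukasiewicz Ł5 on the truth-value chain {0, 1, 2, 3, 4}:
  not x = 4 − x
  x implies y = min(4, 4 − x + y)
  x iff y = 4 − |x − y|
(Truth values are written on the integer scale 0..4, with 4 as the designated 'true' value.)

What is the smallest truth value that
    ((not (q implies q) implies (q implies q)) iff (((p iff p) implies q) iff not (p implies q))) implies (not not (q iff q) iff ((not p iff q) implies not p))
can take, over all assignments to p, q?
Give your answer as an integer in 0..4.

Take p = 3, q = 1:
q implies q = 1 implies 1 = 4
not (q implies q) = not 4 = 0
q implies q = 1 implies 1 = 4
not (q implies q) implies (q implies q) = 0 implies 4 = 4
p iff p = 3 iff 3 = 4
(p iff p) implies q = 4 implies 1 = 1
p implies q = 3 implies 1 = 2
not (p implies q) = not 2 = 2
((p iff p) implies q) iff not (p implies q) = 1 iff 2 = 3
(not (q implies q) implies (q implies q)) iff (((p iff p) implies q) iff not (p implies q)) = 4 iff 3 = 3
q iff q = 1 iff 1 = 4
not (q iff q) = not 4 = 0
not not (q iff q) = not 0 = 4
not p = not 3 = 1
not p iff q = 1 iff 1 = 4
not p = not 3 = 1
(not p iff q) implies not p = 4 implies 1 = 1
not not (q iff q) iff ((not p iff q) implies not p) = 4 iff 1 = 1
((not (q implies q) implies (q implies q)) iff (((p iff p) implies q) iff not (p implies q))) implies (not not (q iff q) iff ((not p iff q) implies not p)) = 3 implies 1 = 2
No assignment yields a value below 2, so this is the minimum.

2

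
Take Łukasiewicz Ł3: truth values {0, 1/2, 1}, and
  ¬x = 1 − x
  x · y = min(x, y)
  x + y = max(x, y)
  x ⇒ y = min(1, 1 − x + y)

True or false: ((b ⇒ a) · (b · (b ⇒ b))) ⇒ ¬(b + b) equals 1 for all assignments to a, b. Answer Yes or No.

Counterexample: take a = 1/2, b = 1.
b ⇒ a = 1 ⇒ 1/2 = 1/2
b ⇒ b = 1 ⇒ 1 = 1
b · (b ⇒ b) = 1 · 1 = 1
(b ⇒ a) · (b · (b ⇒ b)) = 1/2 · 1 = 1/2
b + b = 1 + 1 = 1
¬(b + b) = ¬1 = 0
((b ⇒ a) · (b · (b ⇒ b))) ⇒ ¬(b + b) = 1/2 ⇒ 0 = 1/2
This gives 1/2 ≠ 1.

No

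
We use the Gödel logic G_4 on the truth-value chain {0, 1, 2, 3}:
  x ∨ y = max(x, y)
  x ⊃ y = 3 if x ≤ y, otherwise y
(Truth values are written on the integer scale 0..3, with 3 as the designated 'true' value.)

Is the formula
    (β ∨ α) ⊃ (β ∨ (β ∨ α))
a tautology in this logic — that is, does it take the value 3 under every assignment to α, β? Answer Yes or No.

α = 0, β = 0 ↦ 3
α = 0, β = 1 ↦ 3
α = 0, β = 2 ↦ 3
α = 0, β = 3 ↦ 3
α = 1, β = 0 ↦ 3
α = 1, β = 1 ↦ 3
α = 1, β = 2 ↦ 3
α = 1, β = 3 ↦ 3
α = 2, β = 0 ↦ 3
α = 2, β = 1 ↦ 3
α = 2, β = 2 ↦ 3
α = 2, β = 3 ↦ 3
α = 3, β = 0 ↦ 3
α = 3, β = 1 ↦ 3
α = 3, β = 2 ↦ 3
α = 3, β = 3 ↦ 3
Every assignment gives a value ≥ 3.

Yes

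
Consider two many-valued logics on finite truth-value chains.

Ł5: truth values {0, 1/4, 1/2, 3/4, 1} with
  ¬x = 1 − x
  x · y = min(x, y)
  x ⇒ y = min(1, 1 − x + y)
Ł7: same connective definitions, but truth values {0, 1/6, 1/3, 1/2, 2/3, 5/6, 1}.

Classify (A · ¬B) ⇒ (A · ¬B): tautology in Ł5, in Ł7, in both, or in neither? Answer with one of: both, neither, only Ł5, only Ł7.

both

In Ł5: every assignment gives 1 — tautology.
In Ł7: every assignment gives 1 — tautology.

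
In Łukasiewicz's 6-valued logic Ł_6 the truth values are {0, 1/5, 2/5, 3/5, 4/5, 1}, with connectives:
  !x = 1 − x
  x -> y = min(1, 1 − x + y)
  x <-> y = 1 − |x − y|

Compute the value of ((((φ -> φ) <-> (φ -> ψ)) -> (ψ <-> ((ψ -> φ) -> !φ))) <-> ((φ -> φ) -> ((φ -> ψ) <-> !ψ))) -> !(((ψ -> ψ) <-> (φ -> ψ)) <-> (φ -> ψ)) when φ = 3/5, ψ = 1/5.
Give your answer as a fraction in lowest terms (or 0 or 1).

1/5

φ -> φ = 3/5 -> 3/5 = 1
φ -> ψ = 3/5 -> 1/5 = 3/5
(φ -> φ) <-> (φ -> ψ) = 1 <-> 3/5 = 3/5
ψ -> φ = 1/5 -> 3/5 = 1
!φ = !3/5 = 2/5
(ψ -> φ) -> !φ = 1 -> 2/5 = 2/5
ψ <-> ((ψ -> φ) -> !φ) = 1/5 <-> 2/5 = 4/5
((φ -> φ) <-> (φ -> ψ)) -> (ψ <-> ((ψ -> φ) -> !φ)) = 3/5 -> 4/5 = 1
φ -> φ = 3/5 -> 3/5 = 1
φ -> ψ = 3/5 -> 1/5 = 3/5
!ψ = !1/5 = 4/5
(φ -> ψ) <-> !ψ = 3/5 <-> 4/5 = 4/5
(φ -> φ) -> ((φ -> ψ) <-> !ψ) = 1 -> 4/5 = 4/5
(((φ -> φ) <-> (φ -> ψ)) -> (ψ <-> ((ψ -> φ) -> !φ))) <-> ((φ -> φ) -> ((φ -> ψ) <-> !ψ)) = 1 <-> 4/5 = 4/5
ψ -> ψ = 1/5 -> 1/5 = 1
φ -> ψ = 3/5 -> 1/5 = 3/5
(ψ -> ψ) <-> (φ -> ψ) = 1 <-> 3/5 = 3/5
φ -> ψ = 3/5 -> 1/5 = 3/5
((ψ -> ψ) <-> (φ -> ψ)) <-> (φ -> ψ) = 3/5 <-> 3/5 = 1
!(((ψ -> ψ) <-> (φ -> ψ)) <-> (φ -> ψ)) = !1 = 0
((((φ -> φ) <-> (φ -> ψ)) -> (ψ <-> ((ψ -> φ) -> !φ))) <-> ((φ -> φ) -> ((φ -> ψ) <-> !ψ))) -> !(((ψ -> ψ) <-> (φ -> ψ)) <-> (φ -> ψ)) = 4/5 -> 0 = 1/5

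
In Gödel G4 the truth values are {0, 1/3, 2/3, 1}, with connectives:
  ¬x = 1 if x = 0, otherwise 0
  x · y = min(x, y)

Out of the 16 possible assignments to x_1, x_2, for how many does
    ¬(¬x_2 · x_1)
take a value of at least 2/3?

13

x_1 = 0, x_2 = 0 ↦ 1  ≥
x_1 = 0, x_2 = 1/3 ↦ 1  ≥
x_1 = 0, x_2 = 2/3 ↦ 1  ≥
x_1 = 0, x_2 = 1 ↦ 1  ≥
x_1 = 1/3, x_2 = 0 ↦ 0  <
x_1 = 1/3, x_2 = 1/3 ↦ 1  ≥
x_1 = 1/3, x_2 = 2/3 ↦ 1  ≥
x_1 = 1/3, x_2 = 1 ↦ 1  ≥
x_1 = 2/3, x_2 = 0 ↦ 0  <
x_1 = 2/3, x_2 = 1/3 ↦ 1  ≥
x_1 = 2/3, x_2 = 2/3 ↦ 1  ≥
x_1 = 2/3, x_2 = 1 ↦ 1  ≥
x_1 = 1, x_2 = 0 ↦ 0  <
x_1 = 1, x_2 = 1/3 ↦ 1  ≥
x_1 = 1, x_2 = 2/3 ↦ 1  ≥
x_1 = 1, x_2 = 1 ↦ 1  ≥
So 13 of the 16 assignments meet the threshold.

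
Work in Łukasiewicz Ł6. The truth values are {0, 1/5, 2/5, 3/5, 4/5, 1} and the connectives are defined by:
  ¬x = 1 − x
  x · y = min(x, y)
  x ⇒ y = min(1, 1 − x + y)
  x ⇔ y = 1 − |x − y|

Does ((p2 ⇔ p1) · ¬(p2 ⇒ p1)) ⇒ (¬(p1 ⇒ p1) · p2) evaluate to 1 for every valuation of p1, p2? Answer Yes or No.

Counterexample: take p1 = 0, p2 = 1/5.
p2 ⇔ p1 = 1/5 ⇔ 0 = 4/5
p2 ⇒ p1 = 1/5 ⇒ 0 = 4/5
¬(p2 ⇒ p1) = ¬4/5 = 1/5
(p2 ⇔ p1) · ¬(p2 ⇒ p1) = 4/5 · 1/5 = 1/5
p1 ⇒ p1 = 0 ⇒ 0 = 1
¬(p1 ⇒ p1) = ¬1 = 0
¬(p1 ⇒ p1) · p2 = 0 · 1/5 = 0
((p2 ⇔ p1) · ¬(p2 ⇒ p1)) ⇒ (¬(p1 ⇒ p1) · p2) = 1/5 ⇒ 0 = 4/5
This gives 4/5 ≠ 1.

No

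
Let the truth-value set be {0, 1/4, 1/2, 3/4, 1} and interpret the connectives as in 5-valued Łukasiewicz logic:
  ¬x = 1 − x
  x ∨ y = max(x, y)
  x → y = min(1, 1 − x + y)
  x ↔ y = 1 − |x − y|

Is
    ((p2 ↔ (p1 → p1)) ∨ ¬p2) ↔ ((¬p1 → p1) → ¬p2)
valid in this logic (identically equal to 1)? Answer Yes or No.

Counterexample: take p1 = 0, p2 = 1/4.
p1 → p1 = 0 → 0 = 1
p2 ↔ (p1 → p1) = 1/4 ↔ 1 = 1/4
¬p2 = ¬1/4 = 3/4
(p2 ↔ (p1 → p1)) ∨ ¬p2 = 1/4 ∨ 3/4 = 3/4
¬p1 = ¬0 = 1
¬p1 → p1 = 1 → 0 = 0
¬p2 = ¬1/4 = 3/4
(¬p1 → p1) → ¬p2 = 0 → 3/4 = 1
((p2 ↔ (p1 → p1)) ∨ ¬p2) ↔ ((¬p1 → p1) → ¬p2) = 3/4 ↔ 1 = 3/4
This gives 3/4 ≠ 1.

No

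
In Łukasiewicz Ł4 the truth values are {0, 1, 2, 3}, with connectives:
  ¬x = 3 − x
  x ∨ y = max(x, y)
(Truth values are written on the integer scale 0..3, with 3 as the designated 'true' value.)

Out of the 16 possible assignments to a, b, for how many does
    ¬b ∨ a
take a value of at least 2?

a = 0, b = 0 ↦ 3  ≥
a = 0, b = 1 ↦ 2  ≥
a = 0, b = 2 ↦ 1  <
a = 0, b = 3 ↦ 0  <
a = 1, b = 0 ↦ 3  ≥
a = 1, b = 1 ↦ 2  ≥
a = 1, b = 2 ↦ 1  <
a = 1, b = 3 ↦ 1  <
a = 2, b = 0 ↦ 3  ≥
a = 2, b = 1 ↦ 2  ≥
a = 2, b = 2 ↦ 2  ≥
a = 2, b = 3 ↦ 2  ≥
a = 3, b = 0 ↦ 3  ≥
a = 3, b = 1 ↦ 3  ≥
a = 3, b = 2 ↦ 3  ≥
a = 3, b = 3 ↦ 3  ≥
So 12 of the 16 assignments meet the threshold.

12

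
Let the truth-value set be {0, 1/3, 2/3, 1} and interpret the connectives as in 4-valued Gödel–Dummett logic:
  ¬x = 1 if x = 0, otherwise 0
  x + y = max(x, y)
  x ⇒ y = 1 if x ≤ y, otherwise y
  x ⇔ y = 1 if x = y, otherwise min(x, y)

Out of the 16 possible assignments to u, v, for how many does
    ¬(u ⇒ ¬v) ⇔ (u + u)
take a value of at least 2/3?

u = 0, v = 0 ↦ 1  ≥
u = 0, v = 1/3 ↦ 1  ≥
u = 0, v = 2/3 ↦ 1  ≥
u = 0, v = 1 ↦ 1  ≥
u = 1/3, v = 0 ↦ 0  <
u = 1/3, v = 1/3 ↦ 1/3  <
u = 1/3, v = 2/3 ↦ 1/3  <
u = 1/3, v = 1 ↦ 1/3  <
u = 2/3, v = 0 ↦ 0  <
u = 2/3, v = 1/3 ↦ 2/3  ≥
u = 2/3, v = 2/3 ↦ 2/3  ≥
u = 2/3, v = 1 ↦ 2/3  ≥
u = 1, v = 0 ↦ 0  <
u = 1, v = 1/3 ↦ 1  ≥
u = 1, v = 2/3 ↦ 1  ≥
u = 1, v = 1 ↦ 1  ≥
So 10 of the 16 assignments meet the threshold.

10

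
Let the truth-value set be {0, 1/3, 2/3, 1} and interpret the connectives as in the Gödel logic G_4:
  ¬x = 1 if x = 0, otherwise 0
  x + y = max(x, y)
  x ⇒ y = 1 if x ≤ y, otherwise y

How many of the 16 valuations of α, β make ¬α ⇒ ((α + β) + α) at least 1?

13

α = 0, β = 0 ↦ 0  <
α = 0, β = 1/3 ↦ 1/3  <
α = 0, β = 2/3 ↦ 2/3  <
α = 0, β = 1 ↦ 1  ≥
α = 1/3, β = 0 ↦ 1  ≥
α = 1/3, β = 1/3 ↦ 1  ≥
α = 1/3, β = 2/3 ↦ 1  ≥
α = 1/3, β = 1 ↦ 1  ≥
α = 2/3, β = 0 ↦ 1  ≥
α = 2/3, β = 1/3 ↦ 1  ≥
α = 2/3, β = 2/3 ↦ 1  ≥
α = 2/3, β = 1 ↦ 1  ≥
α = 1, β = 0 ↦ 1  ≥
α = 1, β = 1/3 ↦ 1  ≥
α = 1, β = 2/3 ↦ 1  ≥
α = 1, β = 1 ↦ 1  ≥
So 13 of the 16 assignments meet the threshold.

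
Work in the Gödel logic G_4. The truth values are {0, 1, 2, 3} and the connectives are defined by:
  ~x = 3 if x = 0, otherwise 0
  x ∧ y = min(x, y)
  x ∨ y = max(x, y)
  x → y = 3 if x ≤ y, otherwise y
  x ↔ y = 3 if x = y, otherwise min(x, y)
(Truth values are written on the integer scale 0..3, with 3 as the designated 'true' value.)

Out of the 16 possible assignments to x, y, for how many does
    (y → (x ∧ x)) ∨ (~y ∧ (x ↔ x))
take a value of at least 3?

x = 0, y = 0 ↦ 3  ≥
x = 0, y = 1 ↦ 0  <
x = 0, y = 2 ↦ 0  <
x = 0, y = 3 ↦ 0  <
x = 1, y = 0 ↦ 3  ≥
x = 1, y = 1 ↦ 3  ≥
x = 1, y = 2 ↦ 1  <
x = 1, y = 3 ↦ 1  <
x = 2, y = 0 ↦ 3  ≥
x = 2, y = 1 ↦ 3  ≥
x = 2, y = 2 ↦ 3  ≥
x = 2, y = 3 ↦ 2  <
x = 3, y = 0 ↦ 3  ≥
x = 3, y = 1 ↦ 3  ≥
x = 3, y = 2 ↦ 3  ≥
x = 3, y = 3 ↦ 3  ≥
So 10 of the 16 assignments meet the threshold.

10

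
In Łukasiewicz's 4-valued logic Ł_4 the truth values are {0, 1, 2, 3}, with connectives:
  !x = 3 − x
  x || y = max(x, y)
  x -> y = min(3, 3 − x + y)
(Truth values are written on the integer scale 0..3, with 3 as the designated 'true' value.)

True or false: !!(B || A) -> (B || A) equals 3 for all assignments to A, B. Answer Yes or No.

A = 0, B = 0 ↦ 3
A = 0, B = 1 ↦ 3
A = 0, B = 2 ↦ 3
A = 0, B = 3 ↦ 3
A = 1, B = 0 ↦ 3
A = 1, B = 1 ↦ 3
A = 1, B = 2 ↦ 3
A = 1, B = 3 ↦ 3
A = 2, B = 0 ↦ 3
A = 2, B = 1 ↦ 3
A = 2, B = 2 ↦ 3
A = 2, B = 3 ↦ 3
A = 3, B = 0 ↦ 3
A = 3, B = 1 ↦ 3
A = 3, B = 2 ↦ 3
A = 3, B = 3 ↦ 3
Every assignment gives a value ≥ 3.

Yes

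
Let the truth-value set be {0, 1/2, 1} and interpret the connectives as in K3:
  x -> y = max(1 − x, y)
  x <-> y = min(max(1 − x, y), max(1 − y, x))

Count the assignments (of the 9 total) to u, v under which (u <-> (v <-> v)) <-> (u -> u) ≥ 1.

2

u = 0, v = 0 ↦ 0  <
u = 0, v = 1/2 ↦ 1/2  <
u = 0, v = 1 ↦ 0  <
u = 1/2, v = 0 ↦ 1/2  <
u = 1/2, v = 1/2 ↦ 1/2  <
u = 1/2, v = 1 ↦ 1/2  <
u = 1, v = 0 ↦ 1  ≥
u = 1, v = 1/2 ↦ 1/2  <
u = 1, v = 1 ↦ 1  ≥
So 2 of the 9 assignments meet the threshold.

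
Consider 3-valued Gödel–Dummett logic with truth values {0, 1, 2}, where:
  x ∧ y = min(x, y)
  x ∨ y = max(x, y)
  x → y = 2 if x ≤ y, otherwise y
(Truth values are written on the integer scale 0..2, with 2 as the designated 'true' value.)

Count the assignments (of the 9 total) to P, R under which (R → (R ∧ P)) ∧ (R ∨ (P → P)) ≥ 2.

6

P = 0, R = 0 ↦ 2  ≥
P = 0, R = 1 ↦ 0  <
P = 0, R = 2 ↦ 0  <
P = 1, R = 0 ↦ 2  ≥
P = 1, R = 1 ↦ 2  ≥
P = 1, R = 2 ↦ 1  <
P = 2, R = 0 ↦ 2  ≥
P = 2, R = 1 ↦ 2  ≥
P = 2, R = 2 ↦ 2  ≥
So 6 of the 9 assignments meet the threshold.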